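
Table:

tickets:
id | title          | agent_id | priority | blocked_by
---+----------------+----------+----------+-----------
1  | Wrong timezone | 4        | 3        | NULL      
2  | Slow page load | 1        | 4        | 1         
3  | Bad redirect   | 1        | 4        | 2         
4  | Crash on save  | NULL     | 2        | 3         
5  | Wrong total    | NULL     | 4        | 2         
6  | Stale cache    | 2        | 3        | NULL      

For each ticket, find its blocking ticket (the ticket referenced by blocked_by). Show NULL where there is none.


This is a self-join: tickets is joined to a second copy of itself, matching each row's blocked_by to another row's id. Use LEFT JOIN so rows with blocked_by=NULL are kept.
  - ticket 1 (Wrong timezone): blocked_by=NULL -> NULL
  - ticket 2 (Slow page load): blocked_by=1 -> Wrong timezone
  - ticket 3 (Bad redirect): blocked_by=2 -> Slow page load
  - ticket 4 (Crash on save): blocked_by=3 -> Bad redirect
  - ticket 5 (Wrong total): blocked_by=2 -> Slow page load
  - ticket 6 (Stale cache): blocked_by=NULL -> NULL

SQL:
SELECT a.title AS item, b.title AS blocked_by
FROM tickets a
LEFT JOIN tickets b ON a.blocked_by = b.id

Result:
item           | blocked_by    
---------------+---------------
Wrong timezone | NULL          
Slow page load | Wrong timezone
Bad redirect   | Slow page load
Crash on save  | Bad redirect  
Wrong total    | Slow page load
Stale cache    | NULL          


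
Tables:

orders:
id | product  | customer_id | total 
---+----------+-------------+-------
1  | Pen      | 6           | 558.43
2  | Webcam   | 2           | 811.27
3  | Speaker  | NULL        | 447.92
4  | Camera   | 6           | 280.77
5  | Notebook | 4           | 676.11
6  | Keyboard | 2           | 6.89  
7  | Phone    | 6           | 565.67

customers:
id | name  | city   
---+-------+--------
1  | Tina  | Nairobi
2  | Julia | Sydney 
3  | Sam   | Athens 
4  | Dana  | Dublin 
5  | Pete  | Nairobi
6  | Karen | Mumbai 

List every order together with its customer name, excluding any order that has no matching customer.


INNER JOIN keeps only orders rows whose customer_id matches an id in customers. Walk through each order:
  - order 1 (Pen): customer_id=6 -> matches Karen
  - order 2 (Webcam): customer_id=2 -> matches Julia
  - order 3 (Speaker): customer_id=NULL, no match -> dropped
  - order 4 (Camera): customer_id=6 -> matches Karen
  - order 5 (Notebook): customer_id=4 -> matches Dana
  - order 6 (Keyboard): customer_id=2 -> matches Julia
  - order 7 (Phone): customer_id=6 -> matches Karen
So 1 of 7 rows is dropped.

SQL:
SELECT a.product, b.name AS customer
FROM orders a
INNER JOIN customers b ON a.customer_id = b.id

Result:
product  | customer
---------+---------
Pen      | Karen   
Webcam   | Julia   
Camera   | Karen   
Notebook | Dana    
Keyboard | Julia   
Phone    | Karen   


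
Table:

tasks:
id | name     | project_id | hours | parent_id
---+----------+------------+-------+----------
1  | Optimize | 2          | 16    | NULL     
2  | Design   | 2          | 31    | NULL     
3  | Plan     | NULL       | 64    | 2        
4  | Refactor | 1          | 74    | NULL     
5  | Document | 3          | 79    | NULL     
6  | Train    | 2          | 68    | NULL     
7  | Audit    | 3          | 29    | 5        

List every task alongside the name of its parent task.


This is a self-join: tasks is joined to a second copy of itself, matching each row's parent_id to another row's id. Use LEFT JOIN so rows with parent_id=NULL are kept.
  - task 1 (Optimize): parent_id=NULL -> NULL
  - task 2 (Design): parent_id=NULL -> NULL
  - task 3 (Plan): parent_id=2 -> Design
  - task 4 (Refactor): parent_id=NULL -> NULL
  - task 5 (Document): parent_id=NULL -> NULL
  - task 6 (Train): parent_id=NULL -> NULL
  - task 7 (Audit): parent_id=5 -> Document

SQL:
SELECT a.name AS item, b.name AS parent
FROM tasks a
LEFT JOIN tasks b ON a.parent_id = b.id

Result:
item     | parent  
---------+---------
Optimize | NULL    
Design   | NULL    
Plan     | Design  
Refactor | NULL    
Document | NULL    
Train    | NULL    
Audit    | Document


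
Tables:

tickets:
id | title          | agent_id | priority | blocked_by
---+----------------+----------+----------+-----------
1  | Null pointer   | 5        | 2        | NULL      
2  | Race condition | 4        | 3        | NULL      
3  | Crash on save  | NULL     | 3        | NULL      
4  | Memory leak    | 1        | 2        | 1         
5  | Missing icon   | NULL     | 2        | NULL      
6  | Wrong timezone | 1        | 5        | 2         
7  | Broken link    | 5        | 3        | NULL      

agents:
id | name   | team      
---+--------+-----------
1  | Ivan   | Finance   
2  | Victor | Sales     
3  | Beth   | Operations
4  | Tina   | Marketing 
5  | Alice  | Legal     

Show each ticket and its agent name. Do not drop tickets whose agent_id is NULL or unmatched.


LEFT JOIN keeps every row from tickets (the left table); where agent_id has no match in agents, the agent columns become NULL. Walk through each ticket:
  - ticket 1 (Null pointer): agent_id=5 -> matches Alice
  - ticket 2 (Race condition): agent_id=4 -> matches Tina
  - ticket 3 (Crash on save): agent_id=NULL, no match -> kept with NULL
  - ticket 4 (Memory leak): agent_id=1 -> matches Ivan
  - ticket 5 (Missing icon): agent_id=NULL, no match -> kept with NULL
  - ticket 6 (Wrong timezone): agent_id=1 -> matches Ivan
  - ticket 7 (Broken link): agent_id=5 -> matches Alice
All 7 rows appear; 2 have NULL agent.

SQL:
SELECT a.title, b.name AS agent
FROM tickets a
LEFT JOIN agents b ON a.agent_id = b.id

Result:
title          | agent
---------------+------
Null pointer   | Alice
Race condition | Tina 
Crash on save  | NULL 
Memory leak    | Ivan 
Missing icon   | NULL 
Wrong timezone | Ivan 
Broken link    | Alice


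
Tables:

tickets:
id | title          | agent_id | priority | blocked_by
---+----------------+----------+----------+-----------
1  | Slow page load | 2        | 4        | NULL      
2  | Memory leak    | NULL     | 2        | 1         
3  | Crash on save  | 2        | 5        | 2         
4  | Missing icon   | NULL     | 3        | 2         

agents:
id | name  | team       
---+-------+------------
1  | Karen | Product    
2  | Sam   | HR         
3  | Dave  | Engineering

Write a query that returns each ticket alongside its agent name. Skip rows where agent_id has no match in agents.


INNER JOIN keeps only tickets rows whose agent_id matches an id in agents. Walk through each ticket:
  - ticket 1 (Slow page load): agent_id=2 -> matches Sam
  - ticket 2 (Memory leak): agent_id=NULL, no match -> dropped
  - ticket 3 (Crash on save): agent_id=2 -> matches Sam
  - ticket 4 (Missing icon): agent_id=NULL, no match -> dropped
So 2 of 4 rows are dropped.

SQL:
SELECT a.title, b.name AS agent
FROM tickets a
INNER JOIN agents b ON a.agent_id = b.id

Result:
title          | agent
---------------+------
Slow page load | Sam  
Crash on save  | Sam  


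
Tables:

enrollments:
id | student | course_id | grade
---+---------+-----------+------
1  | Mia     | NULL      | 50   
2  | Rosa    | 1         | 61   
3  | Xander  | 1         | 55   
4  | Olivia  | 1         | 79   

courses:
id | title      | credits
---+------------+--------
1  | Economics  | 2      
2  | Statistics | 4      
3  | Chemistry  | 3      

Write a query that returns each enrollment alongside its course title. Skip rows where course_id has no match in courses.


INNER JOIN keeps only enrollments rows whose course_id matches an id in courses. Walk through each enrollment:
  - enrollment 1 (Mia): course_id=NULL, no match -> dropped
  - enrollment 2 (Rosa): course_id=1 -> matches Economics
  - enrollment 3 (Xander): course_id=1 -> matches Economics
  - enrollment 4 (Olivia): course_id=1 -> matches Economics
So 1 of 4 rows is dropped.

SQL:
SELECT a.student, b.title AS course
FROM enrollments a
INNER JOIN courses b ON a.course_id = b.id

Result:
student | course   
--------+----------
Rosa    | Economics
Xander  | Economics
Olivia  | Economics


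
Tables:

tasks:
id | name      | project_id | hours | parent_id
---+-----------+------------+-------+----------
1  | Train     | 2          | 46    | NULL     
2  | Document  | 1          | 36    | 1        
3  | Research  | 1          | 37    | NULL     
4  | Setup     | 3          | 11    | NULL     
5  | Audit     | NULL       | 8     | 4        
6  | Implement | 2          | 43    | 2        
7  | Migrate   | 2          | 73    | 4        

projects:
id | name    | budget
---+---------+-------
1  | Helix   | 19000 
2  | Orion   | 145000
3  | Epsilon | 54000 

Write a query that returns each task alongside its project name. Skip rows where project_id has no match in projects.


INNER JOIN keeps only tasks rows whose project_id matches an id in projects. Walk through each task:
  - task 1 (Train): project_id=2 -> matches Orion
  - task 2 (Document): project_id=1 -> matches Helix
  - task 3 (Research): project_id=1 -> matches Helix
  - task 4 (Setup): project_id=3 -> matches Epsilon
  - task 5 (Audit): project_id=NULL, no match -> dropped
  - task 6 (Implement): project_id=2 -> matches Orion
  - task 7 (Migrate): project_id=2 -> matches Orion
So 1 of 7 rows is dropped.

SQL:
SELECT a.name, b.name AS project
FROM tasks a
INNER JOIN projects b ON a.project_id = b.id

Result:
name      | project
----------+--------
Train     | Orion  
Document  | Helix  
Research  | Helix  
Setup     | Epsilon
Implement | Orion  
Migrate   | Orion  


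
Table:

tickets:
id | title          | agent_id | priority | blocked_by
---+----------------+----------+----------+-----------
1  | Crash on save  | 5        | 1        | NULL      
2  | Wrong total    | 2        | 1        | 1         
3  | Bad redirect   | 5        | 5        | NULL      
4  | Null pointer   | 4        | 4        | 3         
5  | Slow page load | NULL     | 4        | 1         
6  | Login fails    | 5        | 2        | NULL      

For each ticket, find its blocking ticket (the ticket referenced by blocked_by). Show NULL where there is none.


This is a self-join: tickets is joined to a second copy of itself, matching each row's blocked_by to another row's id. Use LEFT JOIN so rows with blocked_by=NULL are kept.
  - ticket 1 (Crash on save): blocked_by=NULL -> NULL
  - ticket 2 (Wrong total): blocked_by=1 -> Crash on save
  - ticket 3 (Bad redirect): blocked_by=NULL -> NULL
  - ticket 4 (Null pointer): blocked_by=3 -> Bad redirect
  - ticket 5 (Slow page load): blocked_by=1 -> Crash on save
  - ticket 6 (Login fails): blocked_by=NULL -> NULL

SQL:
SELECT a.title AS item, b.title AS blocked_by
FROM tickets a
LEFT JOIN tickets b ON a.blocked_by = b.id

Result:
item           | blocked_by   
---------------+--------------
Crash on save  | NULL         
Wrong total    | Crash on save
Bad redirect   | NULL         
Null pointer   | Bad redirect 
Slow page load | Crash on save
Login fails    | NULL         


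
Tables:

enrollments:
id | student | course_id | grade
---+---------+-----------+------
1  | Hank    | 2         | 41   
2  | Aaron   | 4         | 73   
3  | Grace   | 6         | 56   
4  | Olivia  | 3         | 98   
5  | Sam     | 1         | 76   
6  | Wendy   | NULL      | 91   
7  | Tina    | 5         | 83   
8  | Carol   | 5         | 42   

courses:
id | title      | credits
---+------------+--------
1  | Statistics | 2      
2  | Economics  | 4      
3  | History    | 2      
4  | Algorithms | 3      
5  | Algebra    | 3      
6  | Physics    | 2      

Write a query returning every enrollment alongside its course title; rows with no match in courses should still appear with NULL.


LEFT JOIN keeps every row from enrollments (the left table); where course_id has no match in courses, the course columns become NULL. Walk through each enrollment:
  - enrollment 1 (Hank): course_id=2 -> matches Economics
  - enrollment 2 (Aaron): course_id=4 -> matches Algorithms
  - enrollment 3 (Grace): course_id=6 -> matches Physics
  - enrollment 4 (Olivia): course_id=3 -> matches History
  - enrollment 5 (Sam): course_id=1 -> matches Statistics
  - enrollment 6 (Wendy): course_id=NULL, no match -> kept with NULL
  - enrollment 7 (Tina): course_id=5 -> matches Algebra
  - enrollment 8 (Carol): course_id=5 -> matches Algebra
All 8 rows appear; 1 has NULL course.

SQL:
SELECT a.student, b.title AS course
FROM enrollments a
LEFT JOIN courses b ON a.course_id = b.id

Result:
student | course    
--------+-----------
Hank    | Economics 
Aaron   | Algorithms
Grace   | Physics   
Olivia  | History   
Sam     | Statistics
Wendy   | NULL      
Tina    | Algebra   
Carol   | Algebra   


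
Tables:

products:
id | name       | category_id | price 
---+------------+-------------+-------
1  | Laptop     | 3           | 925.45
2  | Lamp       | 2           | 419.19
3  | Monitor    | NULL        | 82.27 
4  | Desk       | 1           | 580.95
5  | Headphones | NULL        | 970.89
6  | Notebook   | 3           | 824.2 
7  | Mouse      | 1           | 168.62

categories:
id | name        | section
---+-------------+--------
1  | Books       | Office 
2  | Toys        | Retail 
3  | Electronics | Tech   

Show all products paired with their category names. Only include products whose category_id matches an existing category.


INNER JOIN keeps only products rows whose category_id matches an id in categories. Walk through each product:
  - product 1 (Laptop): category_id=3 -> matches Electronics
  - product 2 (Lamp): category_id=2 -> matches Toys
  - product 3 (Monitor): category_id=NULL, no match -> dropped
  - product 4 (Desk): category_id=1 -> matches Books
  - product 5 (Headphones): category_id=NULL, no match -> dropped
  - product 6 (Notebook): category_id=3 -> matches Electronics
  - product 7 (Mouse): category_id=1 -> matches Books
So 2 of 7 rows are dropped.

SQL:
SELECT a.name, b.name AS category
FROM products a
INNER JOIN categories b ON a.category_id = b.id

Result:
name     | category   
---------+------------
Laptop   | Electronics
Lamp     | Toys       
Desk     | Books      
Notebook | Electronics
Mouse    | Books      


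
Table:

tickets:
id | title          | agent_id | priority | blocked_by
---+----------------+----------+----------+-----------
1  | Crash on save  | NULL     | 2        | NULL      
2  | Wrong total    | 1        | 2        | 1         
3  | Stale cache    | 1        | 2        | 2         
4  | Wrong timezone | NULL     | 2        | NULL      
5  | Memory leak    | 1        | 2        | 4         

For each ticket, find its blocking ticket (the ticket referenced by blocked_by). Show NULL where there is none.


This is a self-join: tickets is joined to a second copy of itself, matching each row's blocked_by to another row's id. Use LEFT JOIN so rows with blocked_by=NULL are kept.
  - ticket 1 (Crash on save): blocked_by=NULL -> NULL
  - ticket 2 (Wrong total): blocked_by=1 -> Crash on save
  - ticket 3 (Stale cache): blocked_by=2 -> Wrong total
  - ticket 4 (Wrong timezone): blocked_by=NULL -> NULL
  - ticket 5 (Memory leak): blocked_by=4 -> Wrong timezone

SQL:
SELECT a.title AS item, b.title AS blocked_by
FROM tickets a
LEFT JOIN tickets b ON a.blocked_by = b.id

Result:
item           | blocked_by    
---------------+---------------
Crash on save  | NULL          
Wrong total    | Crash on save 
Stale cache    | Wrong total   
Wrong timezone | NULL          
Memory leak    | Wrong timezone


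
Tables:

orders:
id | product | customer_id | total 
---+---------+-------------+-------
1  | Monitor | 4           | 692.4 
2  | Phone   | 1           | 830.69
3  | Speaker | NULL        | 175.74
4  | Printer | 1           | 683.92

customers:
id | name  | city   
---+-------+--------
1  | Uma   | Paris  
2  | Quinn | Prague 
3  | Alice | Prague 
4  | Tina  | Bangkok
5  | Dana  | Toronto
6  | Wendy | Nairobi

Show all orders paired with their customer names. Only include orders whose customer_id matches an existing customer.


INNER JOIN keeps only orders rows whose customer_id matches an id in customers. Walk through each order:
  - order 1 (Monitor): customer_id=4 -> matches Tina
  - order 2 (Phone): customer_id=1 -> matches Uma
  - order 3 (Speaker): customer_id=NULL, no match -> dropped
  - order 4 (Printer): customer_id=1 -> matches Uma
So 1 of 4 rows is dropped.

SQL:
SELECT a.product, b.name AS customer
FROM orders a
INNER JOIN customers b ON a.customer_id = b.id

Result:
product | customer
--------+---------
Monitor | Tina    
Phone   | Uma     
Printer | Uma     


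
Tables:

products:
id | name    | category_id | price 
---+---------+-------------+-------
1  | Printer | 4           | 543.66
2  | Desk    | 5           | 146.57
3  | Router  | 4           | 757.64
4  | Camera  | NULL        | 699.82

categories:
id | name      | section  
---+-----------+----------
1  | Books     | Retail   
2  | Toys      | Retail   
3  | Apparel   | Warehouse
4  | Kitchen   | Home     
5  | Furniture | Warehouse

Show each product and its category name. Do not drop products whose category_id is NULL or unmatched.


LEFT JOIN keeps every row from products (the left table); where category_id has no match in categories, the category columns become NULL. Walk through each product:
  - product 1 (Printer): category_id=4 -> matches Kitchen
  - product 2 (Desk): category_id=5 -> matches Furniture
  - product 3 (Router): category_id=4 -> matches Kitchen
  - product 4 (Camera): category_id=NULL, no match -> kept with NULL
All 4 rows appear; 1 has NULL category.

SQL:
SELECT a.name, b.name AS category
FROM products a
LEFT JOIN categories b ON a.category_id = b.id

Result:
name    | category 
--------+----------
Printer | Kitchen  
Desk    | Furniture
Router  | Kitchen  
Camera  | NULL     


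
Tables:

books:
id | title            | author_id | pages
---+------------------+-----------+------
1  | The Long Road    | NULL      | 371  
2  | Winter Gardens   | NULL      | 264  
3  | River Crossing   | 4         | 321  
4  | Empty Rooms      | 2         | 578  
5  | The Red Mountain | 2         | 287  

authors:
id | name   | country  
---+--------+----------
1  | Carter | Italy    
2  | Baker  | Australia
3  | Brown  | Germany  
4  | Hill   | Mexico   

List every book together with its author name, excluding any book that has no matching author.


INNER JOIN keeps only books rows whose author_id matches an id in authors. Walk through each book:
  - book 1 (The Long Road): author_id=NULL, no match -> dropped
  - book 2 (Winter Gardens): author_id=NULL, no match -> dropped
  - book 3 (River Crossing): author_id=4 -> matches Hill
  - book 4 (Empty Rooms): author_id=2 -> matches Baker
  - book 5 (The Red Mountain): author_id=2 -> matches Baker
So 2 of 5 rows are dropped.

SQL:
SELECT a.title, b.name AS author
FROM books a
INNER JOIN authors b ON a.author_id = b.id

Result:
title            | author
-----------------+-------
River Crossing   | Hill  
Empty Rooms      | Baker 
The Red Mountain | Baker 


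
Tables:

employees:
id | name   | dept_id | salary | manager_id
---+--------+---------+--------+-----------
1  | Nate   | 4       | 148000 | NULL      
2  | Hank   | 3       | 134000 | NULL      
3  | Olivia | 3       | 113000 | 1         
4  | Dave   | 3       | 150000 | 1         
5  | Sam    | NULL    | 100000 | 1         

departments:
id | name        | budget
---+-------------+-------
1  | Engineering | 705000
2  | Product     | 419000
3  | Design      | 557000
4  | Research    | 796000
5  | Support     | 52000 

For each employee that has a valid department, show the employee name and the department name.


INNER JOIN keeps only employees rows whose dept_id matches an id in departments. Walk through each employee:
  - employee 1 (Nate): dept_id=4 -> matches Research
  - employee 2 (Hank): dept_id=3 -> matches Design
  - employee 3 (Olivia): dept_id=3 -> matches Design
  - employee 4 (Dave): dept_id=3 -> matches Design
  - employee 5 (Sam): dept_id=NULL, no match -> dropped
So 1 of 5 rows is dropped.

SQL:
SELECT a.name, b.name AS department
FROM employees a
INNER JOIN departments b ON a.dept_id = b.id

Result:
name   | department
-------+-----------
Nate   | Research  
Hank   | Design    
Olivia | Design    
Dave   | Design    


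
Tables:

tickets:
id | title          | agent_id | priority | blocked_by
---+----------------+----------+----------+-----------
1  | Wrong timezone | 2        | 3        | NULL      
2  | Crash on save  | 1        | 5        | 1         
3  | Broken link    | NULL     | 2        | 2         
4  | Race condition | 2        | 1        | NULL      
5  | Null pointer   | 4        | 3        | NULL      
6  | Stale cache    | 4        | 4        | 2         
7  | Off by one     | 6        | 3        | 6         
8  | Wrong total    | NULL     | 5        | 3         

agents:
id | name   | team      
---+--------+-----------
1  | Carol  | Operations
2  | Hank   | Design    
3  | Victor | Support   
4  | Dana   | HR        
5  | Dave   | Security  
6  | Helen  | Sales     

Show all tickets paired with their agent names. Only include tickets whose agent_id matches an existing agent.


INNER JOIN keeps only tickets rows whose agent_id matches an id in agents. Walk through each ticket:
  - ticket 1 (Wrong timezone): agent_id=2 -> matches Hank
  - ticket 2 (Crash on save): agent_id=1 -> matches Carol
  - ticket 3 (Broken link): agent_id=NULL, no match -> dropped
  - ticket 4 (Race condition): agent_id=2 -> matches Hank
  - ticket 5 (Null pointer): agent_id=4 -> matches Dana
  - ticket 6 (Stale cache): agent_id=4 -> matches Dana
  - ticket 7 (Off by one): agent_id=6 -> matches Helen
  - ticket 8 (Wrong total): agent_id=NULL, no match -> dropped
So 2 of 8 rows are dropped.

SQL:
SELECT a.title, b.name AS agent
FROM tickets a
INNER JOIN agents b ON a.agent_id = b.id

Result:
title          | agent
---------------+------
Wrong timezone | Hank 
Crash on save  | Carol
Race condition | Hank 
Null pointer   | Dana 
Stale cache    | Dana 
Off by one     | Helen


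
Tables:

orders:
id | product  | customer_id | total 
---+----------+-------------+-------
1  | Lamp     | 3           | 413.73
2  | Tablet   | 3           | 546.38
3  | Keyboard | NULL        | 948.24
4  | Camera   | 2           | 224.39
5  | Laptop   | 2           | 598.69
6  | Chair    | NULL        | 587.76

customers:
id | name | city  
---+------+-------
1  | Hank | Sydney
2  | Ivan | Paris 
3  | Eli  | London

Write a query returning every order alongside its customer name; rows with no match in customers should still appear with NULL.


LEFT JOIN keeps every row from orders (the left table); where customer_id has no match in customers, the customer columns become NULL. Walk through each order:
  - order 1 (Lamp): customer_id=3 -> matches Eli
  - order 2 (Tablet): customer_id=3 -> matches Eli
  - order 3 (Keyboard): customer_id=NULL, no match -> kept with NULL
  - order 4 (Camera): customer_id=2 -> matches Ivan
  - order 5 (Laptop): customer_id=2 -> matches Ivan
  - order 6 (Chair): customer_id=NULL, no match -> kept with NULL
All 6 rows appear; 2 have NULL customer.

SQL:
SELECT a.product, b.name AS customer
FROM orders a
LEFT JOIN customers b ON a.customer_id = b.id

Result:
product  | customer
---------+---------
Lamp     | Eli     
Tablet   | Eli     
Keyboard | NULL    
Camera   | Ivan    
Laptop   | Ivan    
Chair    | NULL    


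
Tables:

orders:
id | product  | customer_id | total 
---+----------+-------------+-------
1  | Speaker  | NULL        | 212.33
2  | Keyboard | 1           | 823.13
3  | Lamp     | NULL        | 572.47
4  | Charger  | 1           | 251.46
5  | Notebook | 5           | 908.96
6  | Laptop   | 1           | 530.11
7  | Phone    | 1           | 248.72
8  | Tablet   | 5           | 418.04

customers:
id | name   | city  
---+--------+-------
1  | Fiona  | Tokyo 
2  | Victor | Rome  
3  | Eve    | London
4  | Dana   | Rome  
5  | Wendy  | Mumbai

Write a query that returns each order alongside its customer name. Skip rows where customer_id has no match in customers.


INNER JOIN keeps only orders rows whose customer_id matches an id in customers. Walk through each order:
  - order 1 (Speaker): customer_id=NULL, no match -> dropped
  - order 2 (Keyboard): customer_id=1 -> matches Fiona
  - order 3 (Lamp): customer_id=NULL, no match -> dropped
  - order 4 (Charger): customer_id=1 -> matches Fiona
  - order 5 (Notebook): customer_id=5 -> matches Wendy
  - order 6 (Laptop): customer_id=1 -> matches Fiona
  - order 7 (Phone): customer_id=1 -> matches Fiona
  - order 8 (Tablet): customer_id=5 -> matches Wendy
So 2 of 8 rows are dropped.

SQL:
SELECT a.product, b.name AS customer
FROM orders a
INNER JOIN customers b ON a.customer_id = b.id

Result:
product  | customer
---------+---------
Keyboard | Fiona   
Charger  | Fiona   
Notebook | Wendy   
Laptop   | Fiona   
Phone    | Fiona   
Tablet   | Wendy   


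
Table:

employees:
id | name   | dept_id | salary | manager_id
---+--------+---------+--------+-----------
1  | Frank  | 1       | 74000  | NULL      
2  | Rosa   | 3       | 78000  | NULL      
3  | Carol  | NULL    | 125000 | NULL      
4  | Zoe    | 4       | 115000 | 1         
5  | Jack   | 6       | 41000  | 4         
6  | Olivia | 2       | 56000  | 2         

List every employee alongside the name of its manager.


This is a self-join: employees is joined to a second copy of itself, matching each row's manager_id to another row's id. Use LEFT JOIN so rows with manager_id=NULL are kept.
  - employee 1 (Frank): manager_id=NULL -> NULL
  - employee 2 (Rosa): manager_id=NULL -> NULL
  - employee 3 (Carol): manager_id=NULL -> NULL
  - employee 4 (Zoe): manager_id=1 -> Frank
  - employee 5 (Jack): manager_id=4 -> Zoe
  - employee 6 (Olivia): manager_id=2 -> Rosa

SQL:
SELECT a.name AS item, b.name AS manager
FROM employees a
LEFT JOIN employees b ON a.manager_id = b.id

Result:
item   | manager
-------+--------
Frank  | NULL   
Rosa   | NULL   
Carol  | NULL   
Zoe    | Frank  
Jack   | Zoe    
Olivia | Rosa   


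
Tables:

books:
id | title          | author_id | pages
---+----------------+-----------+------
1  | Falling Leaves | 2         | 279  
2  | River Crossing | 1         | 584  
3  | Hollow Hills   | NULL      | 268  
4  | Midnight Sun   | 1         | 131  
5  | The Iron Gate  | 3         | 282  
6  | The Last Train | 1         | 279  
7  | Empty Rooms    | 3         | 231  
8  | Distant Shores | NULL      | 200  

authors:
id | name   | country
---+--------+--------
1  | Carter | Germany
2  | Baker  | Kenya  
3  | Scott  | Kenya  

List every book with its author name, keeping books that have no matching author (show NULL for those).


LEFT JOIN keeps every row from books (the left table); where author_id has no match in authors, the author columns become NULL. Walk through each book:
  - book 1 (Falling Leaves): author_id=2 -> matches Baker
  - book 2 (River Crossing): author_id=1 -> matches Carter
  - book 3 (Hollow Hills): author_id=NULL, no match -> kept with NULL
  - book 4 (Midnight Sun): author_id=1 -> matches Carter
  - book 5 (The Iron Gate): author_id=3 -> matches Scott
  - book 6 (The Last Train): author_id=1 -> matches Carter
  - book 7 (Empty Rooms): author_id=3 -> matches Scott
  - book 8 (Distant Shores): author_id=NULL, no match -> kept with NULL
All 8 rows appear; 2 have NULL author.

SQL:
SELECT a.title, b.name AS author
FROM books a
LEFT JOIN authors b ON a.author_id = b.id

Result:
title          | author
---------------+-------
Falling Leaves | Baker 
River Crossing | Carter
Hollow Hills   | NULL  
Midnight Sun   | Carter
The Iron Gate  | Scott 
The Last Train | Carter
Empty Rooms    | Scott 
Distant Shores | NULL  


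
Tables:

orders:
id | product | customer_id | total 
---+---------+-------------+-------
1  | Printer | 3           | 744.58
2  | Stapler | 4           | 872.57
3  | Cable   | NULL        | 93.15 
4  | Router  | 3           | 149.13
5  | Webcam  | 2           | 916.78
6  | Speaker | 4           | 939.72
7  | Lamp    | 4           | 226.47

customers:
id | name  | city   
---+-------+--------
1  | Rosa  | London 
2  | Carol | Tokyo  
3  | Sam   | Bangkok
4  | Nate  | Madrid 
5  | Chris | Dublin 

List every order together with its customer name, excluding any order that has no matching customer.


INNER JOIN keeps only orders rows whose customer_id matches an id in customers. Walk through each order:
  - order 1 (Printer): customer_id=3 -> matches Sam
  - order 2 (Stapler): customer_id=4 -> matches Nate
  - order 3 (Cable): customer_id=NULL, no match -> dropped
  - order 4 (Router): customer_id=3 -> matches Sam
  - order 5 (Webcam): customer_id=2 -> matches Carol
  - order 6 (Speaker): customer_id=4 -> matches Nate
  - order 7 (Lamp): customer_id=4 -> matches Nate
So 1 of 7 rows is dropped.

SQL:
SELECT a.product, b.name AS customer
FROM orders a
INNER JOIN customers b ON a.customer_id = b.id

Result:
product | customer
--------+---------
Printer | Sam     
Stapler | Nate    
Router  | Sam     
Webcam  | Carol   
Speaker | Nate    
Lamp    | Nate    


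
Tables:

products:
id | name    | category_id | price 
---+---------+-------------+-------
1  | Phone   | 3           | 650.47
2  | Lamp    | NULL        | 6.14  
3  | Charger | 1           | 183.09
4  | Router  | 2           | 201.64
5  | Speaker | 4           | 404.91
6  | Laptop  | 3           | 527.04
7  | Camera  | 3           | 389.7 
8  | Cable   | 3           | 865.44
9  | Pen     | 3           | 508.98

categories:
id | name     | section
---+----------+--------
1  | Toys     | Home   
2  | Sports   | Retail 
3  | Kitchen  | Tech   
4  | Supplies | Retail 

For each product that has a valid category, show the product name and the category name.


INNER JOIN keeps only products rows whose category_id matches an id in categories. Walk through each product:
  - product 1 (Phone): category_id=3 -> matches Kitchen
  - product 2 (Lamp): category_id=NULL, no match -> dropped
  - product 3 (Charger): category_id=1 -> matches Toys
  - product 4 (Router): category_id=2 -> matches Sports
  - product 5 (Speaker): category_id=4 -> matches Supplies
  - product 6 (Laptop): category_id=3 -> matches Kitchen
  - product 7 (Camera): category_id=3 -> matches Kitchen
  - product 8 (Cable): category_id=3 -> matches Kitchen
  - product 9 (Pen): category_id=3 -> matches Kitchen
So 1 of 9 rows is dropped.

SQL:
SELECT a.name, b.name AS category
FROM products a
INNER JOIN categories b ON a.category_id = b.id

Result:
name    | category
--------+---------
Phone   | Kitchen 
Charger | Toys    
Router  | Sports  
Speaker | Supplies
Laptop  | Kitchen 
Camera  | Kitchen 
Cable   | Kitchen 
Pen     | Kitchen 


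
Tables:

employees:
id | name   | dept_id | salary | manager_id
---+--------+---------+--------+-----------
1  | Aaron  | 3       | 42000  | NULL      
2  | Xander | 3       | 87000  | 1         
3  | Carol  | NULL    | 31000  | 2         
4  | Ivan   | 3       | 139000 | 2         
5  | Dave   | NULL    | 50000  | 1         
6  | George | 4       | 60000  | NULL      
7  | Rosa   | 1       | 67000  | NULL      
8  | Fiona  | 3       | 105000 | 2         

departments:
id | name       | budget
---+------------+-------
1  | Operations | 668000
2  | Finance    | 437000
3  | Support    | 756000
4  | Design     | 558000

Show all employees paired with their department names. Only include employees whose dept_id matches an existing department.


INNER JOIN keeps only employees rows whose dept_id matches an id in departments. Walk through each employee:
  - employee 1 (Aaron): dept_id=3 -> matches Support
  - employee 2 (Xander): dept_id=3 -> matches Support
  - employee 3 (Carol): dept_id=NULL, no match -> dropped
  - employee 4 (Ivan): dept_id=3 -> matches Support
  - employee 5 (Dave): dept_id=NULL, no match -> dropped
  - employee 6 (George): dept_id=4 -> matches Design
  - employee 7 (Rosa): dept_id=1 -> matches Operations
  - employee 8 (Fiona): dept_id=3 -> matches Support
So 2 of 8 rows are dropped.

SQL:
SELECT a.name, b.name AS department
FROM employees a
INNER JOIN departments b ON a.dept_id = b.id

Result:
name   | department
-------+-----------
Aaron  | Support   
Xander | Support   
Ivan   | Support   
George | Design    
Rosa   | Operations
Fiona  | Support   


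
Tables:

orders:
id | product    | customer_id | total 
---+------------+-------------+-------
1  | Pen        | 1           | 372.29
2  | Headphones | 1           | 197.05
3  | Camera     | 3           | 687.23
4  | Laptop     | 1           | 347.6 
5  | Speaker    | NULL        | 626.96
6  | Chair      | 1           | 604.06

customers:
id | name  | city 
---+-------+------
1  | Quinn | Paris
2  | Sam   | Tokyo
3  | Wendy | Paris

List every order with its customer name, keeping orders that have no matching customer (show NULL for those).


LEFT JOIN keeps every row from orders (the left table); where customer_id has no match in customers, the customer columns become NULL. Walk through each order:
  - order 1 (Pen): customer_id=1 -> matches Quinn
  - order 2 (Headphones): customer_id=1 -> matches Quinn
  - order 3 (Camera): customer_id=3 -> matches Wendy
  - order 4 (Laptop): customer_id=1 -> matches Quinn
  - order 5 (Speaker): customer_id=NULL, no match -> kept with NULL
  - order 6 (Chair): customer_id=1 -> matches Quinn
All 6 rows appear; 1 has NULL customer.

SQL:
SELECT a.product, b.name AS customer
FROM orders a
LEFT JOIN customers b ON a.customer_id = b.id

Result:
product    | customer
-----------+---------
Pen        | Quinn   
Headphones | Quinn   
Camera     | Wendy   
Laptop     | Quinn   
Speaker    | NULL    
Chair      | Quinn   


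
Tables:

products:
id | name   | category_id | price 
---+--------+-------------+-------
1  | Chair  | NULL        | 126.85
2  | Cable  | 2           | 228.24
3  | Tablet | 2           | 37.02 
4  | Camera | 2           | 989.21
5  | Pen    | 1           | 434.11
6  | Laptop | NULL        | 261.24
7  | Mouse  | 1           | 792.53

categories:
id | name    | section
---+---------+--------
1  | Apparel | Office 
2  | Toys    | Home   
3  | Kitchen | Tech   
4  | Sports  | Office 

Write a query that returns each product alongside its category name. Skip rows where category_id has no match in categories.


INNER JOIN keeps only products rows whose category_id matches an id in categories. Walk through each product:
  - product 1 (Chair): category_id=NULL, no match -> dropped
  - product 2 (Cable): category_id=2 -> matches Toys
  - product 3 (Tablet): category_id=2 -> matches Toys
  - product 4 (Camera): category_id=2 -> matches Toys
  - product 5 (Pen): category_id=1 -> matches Apparel
  - product 6 (Laptop): category_id=NULL, no match -> dropped
  - product 7 (Mouse): category_id=1 -> matches Apparel
So 2 of 7 rows are dropped.

SQL:
SELECT a.name, b.name AS category
FROM products a
INNER JOIN categories b ON a.category_id = b.id

Result:
name   | category
-------+---------
Cable  | Toys    
Tablet | Toys    
Camera | Toys    
Pen    | Apparel 
Mouse  | Apparel 


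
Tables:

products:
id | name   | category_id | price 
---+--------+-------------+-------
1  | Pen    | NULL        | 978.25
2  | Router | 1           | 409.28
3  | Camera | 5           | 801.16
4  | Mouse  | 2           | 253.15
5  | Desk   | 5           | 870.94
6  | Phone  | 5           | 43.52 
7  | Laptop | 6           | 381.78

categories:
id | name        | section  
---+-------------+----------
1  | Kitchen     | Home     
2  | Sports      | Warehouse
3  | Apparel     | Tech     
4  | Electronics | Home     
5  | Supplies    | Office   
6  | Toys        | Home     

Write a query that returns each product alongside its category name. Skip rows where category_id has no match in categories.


INNER JOIN keeps only products rows whose category_id matches an id in categories. Walk through each product:
  - product 1 (Pen): category_id=NULL, no match -> dropped
  - product 2 (Router): category_id=1 -> matches Kitchen
  - product 3 (Camera): category_id=5 -> matches Supplies
  - product 4 (Mouse): category_id=2 -> matches Sports
  - product 5 (Desk): category_id=5 -> matches Supplies
  - product 6 (Phone): category_id=5 -> matches Supplies
  - product 7 (Laptop): category_id=6 -> matches Toys
So 1 of 7 rows is dropped.

SQL:
SELECT a.name, b.name AS category
FROM products a
INNER JOIN categories b ON a.category_id = b.id

Result:
name   | category
-------+---------
Router | Kitchen 
Camera | Supplies
Mouse  | Sports  
Desk   | Supplies
Phone  | Supplies
Laptop | Toys    


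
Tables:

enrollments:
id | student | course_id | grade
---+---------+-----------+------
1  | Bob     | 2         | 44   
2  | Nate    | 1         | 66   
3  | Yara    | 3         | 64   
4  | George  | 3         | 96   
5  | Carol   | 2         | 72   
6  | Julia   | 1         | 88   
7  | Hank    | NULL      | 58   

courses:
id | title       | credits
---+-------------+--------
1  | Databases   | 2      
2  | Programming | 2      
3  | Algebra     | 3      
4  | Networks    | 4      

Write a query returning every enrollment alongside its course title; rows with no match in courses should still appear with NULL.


LEFT JOIN keeps every row from enrollments (the left table); where course_id has no match in courses, the course columns become NULL. Walk through each enrollment:
  - enrollment 1 (Bob): course_id=2 -> matches Programming
  - enrollment 2 (Nate): course_id=1 -> matches Databases
  - enrollment 3 (Yara): course_id=3 -> matches Algebra
  - enrollment 4 (George): course_id=3 -> matches Algebra
  - enrollment 5 (Carol): course_id=2 -> matches Programming
  - enrollment 6 (Julia): course_id=1 -> matches Databases
  - enrollment 7 (Hank): course_id=NULL, no match -> kept with NULL
All 7 rows appear; 1 has NULL course.

SQL:
SELECT a.student, b.title AS course
FROM enrollments a
LEFT JOIN courses b ON a.course_id = b.id

Result:
student | course     
--------+------------
Bob     | Programming
Nate    | Databases  
Yara    | Algebra    
George  | Algebra    
Carol   | Programming
Julia   | Databases  
Hank    | NULL       


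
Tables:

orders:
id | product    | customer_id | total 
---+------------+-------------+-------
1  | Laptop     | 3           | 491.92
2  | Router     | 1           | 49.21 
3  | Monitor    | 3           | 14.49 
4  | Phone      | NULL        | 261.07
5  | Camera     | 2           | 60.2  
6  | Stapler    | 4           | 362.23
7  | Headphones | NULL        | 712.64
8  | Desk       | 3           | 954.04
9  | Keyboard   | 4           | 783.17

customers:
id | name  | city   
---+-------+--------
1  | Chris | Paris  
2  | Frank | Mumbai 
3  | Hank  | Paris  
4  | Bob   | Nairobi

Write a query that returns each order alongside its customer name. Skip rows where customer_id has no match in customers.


INNER JOIN keeps only orders rows whose customer_id matches an id in customers. Walk through each order:
  - order 1 (Laptop): customer_id=3 -> matches Hank
  - order 2 (Router): customer_id=1 -> matches Chris
  - order 3 (Monitor): customer_id=3 -> matches Hank
  - order 4 (Phone): customer_id=NULL, no match -> dropped
  - order 5 (Camera): customer_id=2 -> matches Frank
  - order 6 (Stapler): customer_id=4 -> matches Bob
  - order 7 (Headphones): customer_id=NULL, no match -> dropped
  - order 8 (Desk): customer_id=3 -> matches Hank
  - order 9 (Keyboard): customer_id=4 -> matches Bob
So 2 of 9 rows are dropped.

SQL:
SELECT a.product, b.name AS customer
FROM orders a
INNER JOIN customers b ON a.customer_id = b.id

Result:
product  | customer
---------+---------
Laptop   | Hank    
Router   | Chris   
Monitor  | Hank    
Camera   | Frank   
Stapler  | Bob     
Desk     | Hank    
Keyboard | Bob     


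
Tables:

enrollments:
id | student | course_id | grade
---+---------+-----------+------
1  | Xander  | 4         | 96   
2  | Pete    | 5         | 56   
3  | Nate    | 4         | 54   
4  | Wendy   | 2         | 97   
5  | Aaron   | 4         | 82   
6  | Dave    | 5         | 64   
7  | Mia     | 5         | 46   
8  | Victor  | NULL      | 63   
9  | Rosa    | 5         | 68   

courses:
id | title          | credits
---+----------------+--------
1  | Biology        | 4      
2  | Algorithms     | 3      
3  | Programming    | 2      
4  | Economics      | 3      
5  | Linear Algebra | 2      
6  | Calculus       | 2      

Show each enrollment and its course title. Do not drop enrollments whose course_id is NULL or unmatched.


LEFT JOIN keeps every row from enrollments (the left table); where course_id has no match in courses, the course columns become NULL. Walk through each enrollment:
  - enrollment 1 (Xander): course_id=4 -> matches Economics
  - enrollment 2 (Pete): course_id=5 -> matches Linear Algebra
  - enrollment 3 (Nate): course_id=4 -> matches Economics
  - enrollment 4 (Wendy): course_id=2 -> matches Algorithms
  - enrollment 5 (Aaron): course_id=4 -> matches Economics
  - enrollment 6 (Dave): course_id=5 -> matches Linear Algebra
  - enrollment 7 (Mia): course_id=5 -> matches Linear Algebra
  - enrollment 8 (Victor): course_id=NULL, no match -> kept with NULL
  - enrollment 9 (Rosa): course_id=5 -> matches Linear Algebra
All 9 rows appear; 1 has NULL course.

SQL:
SELECT a.student, b.title AS course
FROM enrollments a
LEFT JOIN courses b ON a.course_id = b.id

Result:
student | course        
--------+---------------
Xander  | Economics     
Pete    | Linear Algebra
Nate    | Economics     
Wendy   | Algorithms    
Aaron   | Economics     
Dave    | Linear Algebra
Mia     | Linear Algebra
Victor  | NULL          
Rosa    | Linear Algebra
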